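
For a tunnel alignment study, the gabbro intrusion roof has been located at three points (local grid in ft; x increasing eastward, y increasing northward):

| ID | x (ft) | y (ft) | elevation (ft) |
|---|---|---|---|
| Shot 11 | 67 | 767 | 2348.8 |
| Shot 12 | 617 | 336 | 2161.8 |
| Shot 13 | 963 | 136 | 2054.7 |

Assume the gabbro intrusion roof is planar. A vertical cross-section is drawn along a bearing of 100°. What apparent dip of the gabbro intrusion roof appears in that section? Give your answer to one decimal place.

Let the plane be z = a·x + b·y + c.
Shot 12−Shot 11: 550a − 431b = −187;  Shot 13−Shot 11: 896a − 631b = −294.1.
Solving gives a = −0.22389, b = 0.14816.
Unit vector along 100° is (sin 100°, cos 100°) = (0.9848, -0.1736).
Slope in that direction = a·(0.9848) + b·(-0.1736) = −0.24622.
Apparent dip = arctan|0.24622| = 13.8° (true dip is 15.0°, so apparent ≤ true as expected).

13.8°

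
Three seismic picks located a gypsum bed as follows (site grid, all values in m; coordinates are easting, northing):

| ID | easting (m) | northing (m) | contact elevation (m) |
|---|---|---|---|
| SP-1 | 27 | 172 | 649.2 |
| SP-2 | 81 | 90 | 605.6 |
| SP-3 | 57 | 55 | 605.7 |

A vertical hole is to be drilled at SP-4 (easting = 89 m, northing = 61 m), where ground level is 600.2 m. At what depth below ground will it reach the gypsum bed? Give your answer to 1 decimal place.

Let the plane be z = a·easting + b·northing + c.
SP-2−SP-1: 54a − 82b = −43.6;  SP-3−SP-1: 30a − 117b = −43.5.
Solving gives a = −0.39767, b = 0.26983.
Then c = 649.2 − a·27 − b·172 = 613.53.
At (89, 61): z_contact = −35.39 + 16.46 + 613.53 = 594.59 m.
Depth below ground = 600.2 − 594.59 = 5.6 m.

5.6 m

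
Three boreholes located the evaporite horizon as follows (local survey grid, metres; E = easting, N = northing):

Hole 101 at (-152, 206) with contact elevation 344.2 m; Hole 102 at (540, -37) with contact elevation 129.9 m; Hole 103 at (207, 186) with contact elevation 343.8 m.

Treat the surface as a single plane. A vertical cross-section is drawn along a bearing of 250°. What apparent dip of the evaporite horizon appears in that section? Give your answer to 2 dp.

22.33°

Two edge vectors: Hole 101→Hole 102 = (692, -243, -214.3), Hole 101→Hole 103 = (359, -20, -0.4).
Normal n = (Hole 101→Hole 102) × (Hole 101→Hole 103) = (-4188.8, -76656.9, 73397).
So ∂z/∂E = −n_x/n_z = 0.05707 and ∂z/∂N = −n_y/n_z = 1.04441.
Unit vector along 250° is (sin 250°, cos 250°) = (-0.9397, -0.3420).
Slope in that direction = a·(-0.9397) + b·(-0.3420) = −0.41084.
Apparent dip = arctan|0.41084| = 22.33° (true dip is 46.3°, so apparent ≤ true as expected).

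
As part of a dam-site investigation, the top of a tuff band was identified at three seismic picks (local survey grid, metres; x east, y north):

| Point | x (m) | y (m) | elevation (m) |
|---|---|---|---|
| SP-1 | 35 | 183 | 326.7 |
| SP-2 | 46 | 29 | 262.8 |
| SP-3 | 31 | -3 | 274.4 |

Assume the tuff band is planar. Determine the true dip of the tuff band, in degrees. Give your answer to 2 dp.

55.82°

Two edge vectors: SP-1→SP-2 = (11, -154, -63.9), SP-1→SP-3 = (-4, -186, -52.3).
Normal n = (SP-1→SP-2) × (SP-1→SP-3) = (-3831.2, 830.9, -2662).
So ∂z/∂x = −n_x/n_z = −1.43922 and ∂z/∂y = −n_y/n_z = 0.31213.
Gradient magnitude |∇z| = √(a² + b²) = √(2.07135 + 0.09743) = 1.47268.
True dip = arctan(1.47268) = 55.82°, dipping toward ESE (azimuth ≈ 102°).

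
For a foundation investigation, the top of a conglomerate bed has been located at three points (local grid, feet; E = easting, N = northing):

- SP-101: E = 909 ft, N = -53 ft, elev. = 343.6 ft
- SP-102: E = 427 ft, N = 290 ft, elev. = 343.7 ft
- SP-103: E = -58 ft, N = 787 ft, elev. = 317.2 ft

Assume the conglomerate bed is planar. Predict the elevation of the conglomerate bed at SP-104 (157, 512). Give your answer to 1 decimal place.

338.5 ft

Two edge vectors: SP-101→SP-102 = (-482, 343, 0.1), SP-101→SP-103 = (-967, 840, -26.4).
Normal n = (SP-101→SP-102) × (SP-101→SP-103) = (-9139.2, -12821.5, -73199).
So ∂z/∂E = −n_x/n_z = −0.12485 and ∂z/∂N = −n_y/n_z = −0.17516.
Intercept c from SP-101: 343.6 + 113.49 − 9.28 = 447.81.
At (157, 512): z = −19.6 − 89.7 + 447.81 = 338.5 ft.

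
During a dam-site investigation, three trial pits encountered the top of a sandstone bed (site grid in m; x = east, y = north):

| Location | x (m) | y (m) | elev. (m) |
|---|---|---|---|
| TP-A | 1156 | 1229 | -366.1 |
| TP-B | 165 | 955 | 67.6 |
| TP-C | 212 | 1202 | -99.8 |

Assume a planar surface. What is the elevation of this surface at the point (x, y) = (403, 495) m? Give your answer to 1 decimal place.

Let the plane be z = a·x + b·y + c.
TP-B−TP-A: −991a − 274b = 433.7;  TP-C−TP-A: −944a − 27b = 266.3.
Solving gives a = −0.264151, b = −0.627469.
Then c = -366.1 − a·1156 − b·1229 = 710.42.
At (403, 495): z = −106.5 − 310.6 + 710.42 = 293.4 m.

293.4 m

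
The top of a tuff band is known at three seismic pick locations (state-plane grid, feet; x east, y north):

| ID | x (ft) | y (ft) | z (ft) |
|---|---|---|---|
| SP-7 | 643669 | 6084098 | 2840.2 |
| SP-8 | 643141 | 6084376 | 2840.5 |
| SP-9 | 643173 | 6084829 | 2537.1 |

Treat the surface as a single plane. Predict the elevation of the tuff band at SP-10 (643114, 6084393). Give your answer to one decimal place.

Two edge vectors: SP-7→SP-8 = (-528, 278, 0.3), SP-7→SP-9 = (-496, 731, -303.1).
Normal n = (SP-7→SP-8) × (SP-7→SP-9) = (-84481.1, -160185.6, -248080).
So ∂z/∂x = −n_x/n_z = −0.340539745 and ∂z/∂y = −n_y/n_z = −0.645701387.
Intercept c from SP-7: 2840.2 + 219194.88 + 3928510.52 = 4150545.59.
At (643114, 6084393): z = −219005.9 − 3928701.0 + 4150545.59 = 2838.7 ft.

2838.7 ft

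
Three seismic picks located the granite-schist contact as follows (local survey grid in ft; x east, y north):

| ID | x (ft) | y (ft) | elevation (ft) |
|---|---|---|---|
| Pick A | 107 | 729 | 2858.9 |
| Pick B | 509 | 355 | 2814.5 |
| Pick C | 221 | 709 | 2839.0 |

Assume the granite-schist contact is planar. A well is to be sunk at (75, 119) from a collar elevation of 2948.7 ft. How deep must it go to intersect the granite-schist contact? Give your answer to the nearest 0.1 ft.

31.9 ft

Two edge vectors: Pick A→Pick B = (402, -374, -44.4), Pick A→Pick C = (114, -20, -19.9).
Normal n = (Pick A→Pick B) × (Pick A→Pick C) = (6554.6, 2938.2, 34596).
So ∂z/∂x = −n_x/n_z = −0.18946 and ∂z/∂y = −n_y/n_z = −0.08493.
Intercept c from Pick A: 2858.9 + 20.27 + 61.91 = 2941.09.
At (75, 119): z_contact = −14.21 − 10.11 + 2941.09 = 2916.77 ft.
Depth below ground = 2948.7 − 2916.77 = 31.9 ft.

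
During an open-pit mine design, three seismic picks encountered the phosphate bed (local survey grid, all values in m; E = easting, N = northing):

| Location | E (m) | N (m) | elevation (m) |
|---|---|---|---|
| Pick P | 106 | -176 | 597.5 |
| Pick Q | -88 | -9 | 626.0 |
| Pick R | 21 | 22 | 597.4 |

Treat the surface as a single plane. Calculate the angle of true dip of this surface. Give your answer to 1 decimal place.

Let the plane be z = a·E + b·N + c.
Pick Q−Pick P: −194a + 167b = 28.5;  Pick R−Pick P: −85a + 198b = −0.1.
Solving gives a = −0.23371, b = −0.10083.
Gradient magnitude |∇z| = √(a² + b²) = √(0.05462 + 0.01017) = 0.25453.
True dip = arctan(0.25453) = 14.3°, dipping toward ENE (azimuth ≈ 067°).

14.3°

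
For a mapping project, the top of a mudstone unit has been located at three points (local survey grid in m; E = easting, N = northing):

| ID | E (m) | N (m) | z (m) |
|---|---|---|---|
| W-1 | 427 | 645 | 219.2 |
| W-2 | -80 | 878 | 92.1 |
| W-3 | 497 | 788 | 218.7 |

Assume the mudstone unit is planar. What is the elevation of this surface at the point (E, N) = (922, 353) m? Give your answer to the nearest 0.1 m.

349.9 m

Let the plane be z = a·E + b·N + c.
W-2−W-1: −507a + 233b = −127.1;  W-3−W-1: 70a + 143b = −0.5.
Solving gives a = 0.20334, b = −0.10303.
Then c = 219.2 − a·427 − b·645 = 198.83.
At (922, 353): z = 187.5 − 36.4 + 198.83 = 349.9 m.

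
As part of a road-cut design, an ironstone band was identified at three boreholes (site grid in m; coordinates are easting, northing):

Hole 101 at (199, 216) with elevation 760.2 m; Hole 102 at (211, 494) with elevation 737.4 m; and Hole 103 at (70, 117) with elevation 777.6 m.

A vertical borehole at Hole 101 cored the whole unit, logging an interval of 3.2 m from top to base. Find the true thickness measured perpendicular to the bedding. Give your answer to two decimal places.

3.18 m

Two edge vectors: Hole 101→Hole 102 = (12, 278, -22.8), Hole 101→Hole 103 = (-129, -99, 17.4).
Normal n = (Hole 101→Hole 102) × (Hole 101→Hole 103) = (2580, 2732.4, 34674).
So ∂z/∂easting = −n_x/n_z = −0.07441 and ∂z/∂northing = −n_y/n_z = −0.07880.
|∇z| = √(a²+b²) = 0.10838, so dip δ = arctan(0.10838) = 6.19°.
True thickness = vertical thickness × cos δ = 3.2 × cos 6.19° = 3.18 m.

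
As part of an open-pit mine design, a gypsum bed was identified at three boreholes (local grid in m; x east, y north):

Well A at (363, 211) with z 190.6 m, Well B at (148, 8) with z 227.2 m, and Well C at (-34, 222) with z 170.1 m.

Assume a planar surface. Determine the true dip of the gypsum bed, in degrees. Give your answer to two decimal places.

13.10°

Let the plane be z = a·x + b·y + c.
Well B−Well A: −215a − 203b = 36.6;  Well C−Well A: −397a + 11b = −20.5.
Solving gives a = 0.04531, b = −0.22829.
Gradient magnitude |∇z| = √(a² + b²) = √(0.00205 + 0.05211) = 0.23274.
True dip = arctan(0.23274) = 13.10°, dipping toward N (azimuth ≈ 349°).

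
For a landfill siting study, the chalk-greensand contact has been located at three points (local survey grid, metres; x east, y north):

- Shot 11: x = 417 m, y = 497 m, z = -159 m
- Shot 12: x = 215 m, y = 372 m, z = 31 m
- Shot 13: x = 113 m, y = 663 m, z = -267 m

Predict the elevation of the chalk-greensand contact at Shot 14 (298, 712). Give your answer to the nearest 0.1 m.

-368.2 m

Two edge vectors: Shot 11→Shot 12 = (-202, -125, 190), Shot 11→Shot 13 = (-304, 166, -108).
Normal n = (Shot 11→Shot 12) × (Shot 11→Shot 13) = (-18040, -79576, -71532).
So ∂z/∂x = −n_x/n_z = −0.25219 and ∂z/∂y = −n_y/n_z = −1.11245.
Intercept c from Shot 11: -159 + 105.17 + 552.89 = 499.05.
At (298, 712): z = −75.2 − 792.1 + 499.05 = -368.2 m.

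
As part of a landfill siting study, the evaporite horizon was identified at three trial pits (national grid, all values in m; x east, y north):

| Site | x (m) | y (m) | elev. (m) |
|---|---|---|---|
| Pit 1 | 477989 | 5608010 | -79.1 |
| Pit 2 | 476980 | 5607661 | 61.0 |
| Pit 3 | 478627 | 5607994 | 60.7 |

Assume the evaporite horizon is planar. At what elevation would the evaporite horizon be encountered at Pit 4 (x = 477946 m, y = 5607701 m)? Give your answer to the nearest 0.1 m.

Two edge vectors: Pit 1→Pit 2 = (-1009, -349, 140.1), Pit 1→Pit 3 = (638, -16, 139.8).
Normal n = (Pit 1→Pit 2) × (Pit 1→Pit 3) = (-46548.6, 230442, 238806).
So ∂z/∂x = −n_x/n_z = 0.194922238 and ∂z/∂y = −n_y/n_z = −0.964975754.
Intercept c from Pit 1: -79.1 − 93170.69 + 5411593.68 = 5318343.89.
At (477946, 5607701): z = 93162.3 − 5411295.5 + 5318343.89 = 210.7 m.

210.7 m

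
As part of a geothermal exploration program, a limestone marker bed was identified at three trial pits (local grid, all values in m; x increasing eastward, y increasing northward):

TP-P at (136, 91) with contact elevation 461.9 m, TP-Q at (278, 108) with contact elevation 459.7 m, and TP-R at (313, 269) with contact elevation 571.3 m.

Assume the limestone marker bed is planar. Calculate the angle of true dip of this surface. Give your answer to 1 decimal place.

35.8°

Let the plane be z = a·x + b·y + c.
TP-Q−TP-P: 142a + 17b = −2.2;  TP-R−TP-P: 177a + 178b = 109.4.
Solving gives a = −0.10111, b = 0.71515.
Gradient magnitude |∇z| = √(a² + b²) = √(0.01022 + 0.51144) = 0.72226.
True dip = arctan(0.72226) = 35.8°, dipping toward S (azimuth ≈ 172°).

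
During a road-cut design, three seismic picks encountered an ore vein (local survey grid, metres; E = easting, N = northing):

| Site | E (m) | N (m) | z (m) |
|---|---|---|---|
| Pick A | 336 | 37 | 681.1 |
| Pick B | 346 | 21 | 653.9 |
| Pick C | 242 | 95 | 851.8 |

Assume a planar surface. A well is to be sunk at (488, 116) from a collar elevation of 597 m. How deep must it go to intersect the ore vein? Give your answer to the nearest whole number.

33 m

Two edge vectors: Pick A→Pick B = (10, -16, -27.2), Pick A→Pick C = (-94, 58, 170.7).
Normal n = (Pick A→Pick B) × (Pick A→Pick C) = (-1153.6, 849.8, -924).
So ∂z/∂E = −n_x/n_z = −1.24848 and ∂z/∂N = −n_y/n_z = 0.91970.
Intercept c from Pick A: 681.1 + 419.49 − 34.03 = 1066.56.
At (488, 116): z_contact = −609.3 + 106.7 + 1066.56 = 564.0 m.
Depth below ground = 597 − 564.0 = 33 m.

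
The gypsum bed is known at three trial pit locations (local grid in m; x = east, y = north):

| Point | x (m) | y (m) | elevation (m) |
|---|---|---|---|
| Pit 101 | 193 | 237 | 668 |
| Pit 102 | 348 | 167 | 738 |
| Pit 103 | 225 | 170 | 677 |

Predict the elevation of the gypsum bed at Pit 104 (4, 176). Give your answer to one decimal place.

Let the plane be z = a·x + b·y + c.
Pit 102−Pit 101: 155a − 70b = 70;  Pit 103−Pit 101: 32a − 67b = 9.
Solving gives a = 0.49847, b = 0.10374.
Then c = 668 − a·193 − b·237 = 547.21.
At (4, 176): z = 2.0 + 18.3 + 547.21 = 567.5 m.

567.5 m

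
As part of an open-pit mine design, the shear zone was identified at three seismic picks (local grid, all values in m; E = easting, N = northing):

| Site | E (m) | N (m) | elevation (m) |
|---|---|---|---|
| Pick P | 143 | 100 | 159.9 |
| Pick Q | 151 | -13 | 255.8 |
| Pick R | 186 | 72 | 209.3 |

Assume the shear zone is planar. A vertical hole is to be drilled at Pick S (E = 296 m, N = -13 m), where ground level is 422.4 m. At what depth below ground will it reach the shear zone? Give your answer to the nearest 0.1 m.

76.0 m

Let the plane be z = a·E + b·N + c.
Pick Q−Pick P: 8a − 113b = 95.9;  Pick R−Pick P: 43a − 28b = 49.4.
Solving gives a = 0.62503, b = −0.80442.
Then c = 159.9 − a·143 − b·100 = 150.96.
At (296, -13): z_contact = 185.01 + 10.46 + 150.96 = 346.43 m.
Depth below ground = 422.4 − 346.43 = 76.0 m.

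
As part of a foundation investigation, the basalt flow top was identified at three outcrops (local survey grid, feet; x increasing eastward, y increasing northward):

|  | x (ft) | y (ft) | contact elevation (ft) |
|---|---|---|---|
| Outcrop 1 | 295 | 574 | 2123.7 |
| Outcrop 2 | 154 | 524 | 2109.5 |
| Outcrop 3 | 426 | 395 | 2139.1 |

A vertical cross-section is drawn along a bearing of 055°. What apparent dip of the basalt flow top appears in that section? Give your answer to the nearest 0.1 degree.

Let the plane be z = a·x + b·y + c.
Outcrop 2−Outcrop 1: −141a − 50b = −14.2;  Outcrop 3−Outcrop 1: 131a − 179b = 15.4.
Solving gives a = 0.10418, b = −0.00979.
Unit vector along 055° is (sin 55°, cos 55°) = (0.8192, 0.5736).
Slope in that direction = a·(0.8192) + b·(0.5736) = 0.07972.
Apparent dip = arctan|0.07972| = 4.6° (true dip is 6.0°, so apparent ≤ true as expected).

4.6°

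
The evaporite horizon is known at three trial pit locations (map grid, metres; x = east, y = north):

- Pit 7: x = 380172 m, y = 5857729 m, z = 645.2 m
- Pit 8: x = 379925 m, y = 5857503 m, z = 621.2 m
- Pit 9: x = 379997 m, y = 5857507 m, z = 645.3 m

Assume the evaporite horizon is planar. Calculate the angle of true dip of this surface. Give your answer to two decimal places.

24.04°

Two edge vectors: Pit 7→Pit 8 = (-247, -226, -24), Pit 7→Pit 9 = (-175, -222, 0.1).
Normal n = (Pit 7→Pit 8) × (Pit 7→Pit 9) = (-5350.6, 4224.7, 15284).
So ∂z/∂x = −n_x/n_z = 0.35008 and ∂z/∂y = −n_y/n_z = −0.27641.
Gradient magnitude |∇z| = √(a² + b²) = √(0.12255 + 0.07640) = 0.44605.
True dip = arctan(0.44605) = 24.04°, dipping toward NW (azimuth ≈ 308°).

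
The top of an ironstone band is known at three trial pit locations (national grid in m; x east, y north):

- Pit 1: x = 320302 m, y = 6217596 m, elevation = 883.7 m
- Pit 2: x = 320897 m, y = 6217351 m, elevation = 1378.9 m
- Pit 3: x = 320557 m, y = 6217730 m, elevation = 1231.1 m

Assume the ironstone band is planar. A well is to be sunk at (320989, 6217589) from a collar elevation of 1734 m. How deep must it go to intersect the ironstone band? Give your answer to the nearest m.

Let the plane be z = a·x + b·y + c.
Pit 2−Pit 1: 595a − 245b = 495.2;  Pit 3−Pit 1: 255a + 134b = 347.4.
Solving gives a = 1.06515101, b = 0.56557083.
Then c = 883.7 − a·320302 − b·6217596 = −3856777.24.
At (320989, 6217589): z_contact = 341901.8 + 3516487.0 − 3856777.24 = 1611.5 m.
Depth below ground = 1734 − 1611.5 = 123 m.

123 m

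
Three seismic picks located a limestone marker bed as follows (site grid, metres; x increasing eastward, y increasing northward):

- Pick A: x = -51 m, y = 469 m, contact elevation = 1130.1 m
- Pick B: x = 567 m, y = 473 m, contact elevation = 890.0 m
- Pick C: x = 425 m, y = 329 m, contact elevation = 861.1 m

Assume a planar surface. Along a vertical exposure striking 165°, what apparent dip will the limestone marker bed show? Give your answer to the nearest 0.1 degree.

Two edge vectors: Pick A→Pick B = (618, 4, -240.1), Pick A→Pick C = (476, -140, -269).
Normal n = (Pick A→Pick B) × (Pick A→Pick C) = (-34690, 51954.4, -88424).
So ∂z/∂x = −n_x/n_z = −0.39231 and ∂z/∂y = −n_y/n_z = 0.58756.
Unit vector along 165° is (sin 165°, cos 165°) = (0.2588, -0.9659).
Slope in that direction = a·(0.2588) + b·(-0.9659) = −0.66908.
Apparent dip = arctan|0.66908| = 33.8° (true dip is 35.2°, so apparent ≤ true as expected).

33.8°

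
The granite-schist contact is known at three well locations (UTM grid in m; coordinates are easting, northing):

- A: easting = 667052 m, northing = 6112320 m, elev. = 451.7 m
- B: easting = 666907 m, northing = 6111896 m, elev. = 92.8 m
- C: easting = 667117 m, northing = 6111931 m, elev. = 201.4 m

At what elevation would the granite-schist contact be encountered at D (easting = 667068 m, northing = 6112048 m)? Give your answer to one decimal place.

264.9 m

Let the plane be z = a·easting + b·northing + c.
B−A: −145a − 424b = −358.9;  C−A: 65a − 389b = −250.3.
Solving gives a = 0.398795927, b = 0.710081582.
Then c = 451.7 − a·667052 − b·6112320 = −4605811.77.
At (667068, 6112048): z = 266024.0 + 4340052.7 − 4605811.77 = 264.9 m.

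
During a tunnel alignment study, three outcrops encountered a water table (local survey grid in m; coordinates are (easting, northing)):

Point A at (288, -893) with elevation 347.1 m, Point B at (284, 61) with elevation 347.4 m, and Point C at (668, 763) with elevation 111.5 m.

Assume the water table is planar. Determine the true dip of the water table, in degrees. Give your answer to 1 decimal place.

31.4°

Let the plane be z = a·E + b·N + c.
Point B−Point A: −4a + 954b = 0.3;  Point C−Point A: 380a + 1656b = −235.6.
Solving gives a = −0.61022, b = −0.00224.
Gradient magnitude |∇z| = √(a² + b²) = √(0.37237 + 0.00001) = 0.61022.
True dip = arctan(0.61022) = 31.4°, dipping toward E (azimuth ≈ 090°).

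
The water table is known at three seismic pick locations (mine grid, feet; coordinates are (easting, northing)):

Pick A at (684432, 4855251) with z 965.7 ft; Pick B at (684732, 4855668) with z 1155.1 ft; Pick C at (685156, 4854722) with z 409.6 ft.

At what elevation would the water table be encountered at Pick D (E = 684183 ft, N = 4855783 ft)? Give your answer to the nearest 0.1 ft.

1388.0 ft

Let the plane be z = a·E + b·N + c.
Pick B−Pick A: 300a + 417b = 189.4;  Pick C−Pick A: 724a − 529b = −556.1.
Solving gives a = −0.285928816, b = 0.659900827.
Then c = 965.7 − a·684432 − b·4855251 = −3007319.62.
At (684183, 4855783): z = −195627.6 + 3204335.2 − 3007319.62 = 1388.0 ft.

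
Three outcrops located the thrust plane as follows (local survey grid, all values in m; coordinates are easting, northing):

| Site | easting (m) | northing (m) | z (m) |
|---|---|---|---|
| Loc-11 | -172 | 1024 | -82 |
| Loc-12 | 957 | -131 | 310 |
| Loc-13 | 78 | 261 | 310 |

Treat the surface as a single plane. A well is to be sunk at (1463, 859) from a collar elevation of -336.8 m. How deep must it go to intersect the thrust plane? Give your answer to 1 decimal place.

Let the plane be z = a·easting + b·northing + c.
Loc-12−Loc-11: 1129a − 1155b = 392;  Loc-13−Loc-11: 250a − 763b = 392.
Solving gives a = −0.268326, b = −0.601679.
Then c = -82 − a·-172 − b·1024 = 487.97.
At (1463, 859): z_contact = −392.56 − 516.84 + 487.97 = -421.44 m.
Depth below ground = -336.8 − (-421.44) = 84.6 m.

84.6 m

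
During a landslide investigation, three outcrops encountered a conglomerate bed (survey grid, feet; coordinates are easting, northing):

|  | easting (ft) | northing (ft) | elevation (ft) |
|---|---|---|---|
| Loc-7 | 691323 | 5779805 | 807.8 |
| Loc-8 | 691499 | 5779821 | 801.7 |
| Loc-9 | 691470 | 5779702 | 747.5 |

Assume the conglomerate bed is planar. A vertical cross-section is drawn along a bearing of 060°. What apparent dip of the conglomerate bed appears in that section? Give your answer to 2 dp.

9.64°

Let the plane be z = a·easting + b·northing + c.
Loc-8−Loc-7: 176a + 16b = −6.1;  Loc-9−Loc-7: 147a − 103b = −60.3.
Solving gives a = −0.07779, b = 0.47442.
Unit vector along 060° is (sin 60°, cos 60°) = (0.8660, 0.5000).
Slope in that direction = a·(0.8660) + b·(0.5000) = 0.16984.
Apparent dip = arctan|0.16984| = 9.64° (true dip is 25.7°, so apparent ≤ true as expected).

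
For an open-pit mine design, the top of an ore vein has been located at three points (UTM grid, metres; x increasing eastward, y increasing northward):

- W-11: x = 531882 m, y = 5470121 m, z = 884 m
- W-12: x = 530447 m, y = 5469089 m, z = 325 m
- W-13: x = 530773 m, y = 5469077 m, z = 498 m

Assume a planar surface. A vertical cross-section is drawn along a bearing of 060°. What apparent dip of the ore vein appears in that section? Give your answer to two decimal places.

19.81°

Let the plane be z = a·x + b·y + c.
W-12−W-11: −1435a − 1032b = −559;  W-13−W-11: −1109a − 1044b = −386.
Solving gives a = 0.52380, b = −0.18668.
Unit vector along 060° is (sin 60°, cos 60°) = (0.8660, 0.5000).
Slope in that direction = a·(0.8660) + b·(0.5000) = 0.36028.
Apparent dip = arctan|0.36028| = 19.81° (true dip is 29.1°, so apparent ≤ true as expected).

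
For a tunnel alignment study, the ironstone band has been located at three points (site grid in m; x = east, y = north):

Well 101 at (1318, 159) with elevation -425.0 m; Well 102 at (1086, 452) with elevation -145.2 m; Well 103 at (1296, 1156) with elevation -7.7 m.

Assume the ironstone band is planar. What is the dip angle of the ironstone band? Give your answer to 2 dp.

Two edge vectors: Well 101→Well 102 = (-232, 293, 279.8), Well 101→Well 103 = (-22, 997, 417.3).
Normal n = (Well 101→Well 102) × (Well 101→Well 103) = (-156691.7, 90658, -224858).
So ∂z/∂x = −n_x/n_z = −0.69685 and ∂z/∂y = −n_y/n_z = 0.40318.
Gradient magnitude |∇z| = √(a² + b²) = √(0.48560 + 0.16255) = 0.80508.
True dip = arctan(0.80508) = 38.84°, dipping toward ESE (azimuth ≈ 120°).

38.84°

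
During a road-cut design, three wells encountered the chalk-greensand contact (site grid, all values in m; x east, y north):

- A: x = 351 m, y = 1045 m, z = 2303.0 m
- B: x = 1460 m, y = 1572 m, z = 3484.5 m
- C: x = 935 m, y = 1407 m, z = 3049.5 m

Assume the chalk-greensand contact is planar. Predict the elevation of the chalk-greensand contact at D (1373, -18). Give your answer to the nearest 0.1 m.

1112.8 m

Let the plane be z = a·x + b·y + c.
B−A: 1109a + 527b = 1181.5;  C−A: 584a + 362b = 746.5.
Solving gives a = 0.366074, b = 1.471582.
Then c = 2303 − a·351 − b·1045 = 636.70.
At (1373, -18): z = 502.6 − 26.5 + 636.70 = 1112.8 m.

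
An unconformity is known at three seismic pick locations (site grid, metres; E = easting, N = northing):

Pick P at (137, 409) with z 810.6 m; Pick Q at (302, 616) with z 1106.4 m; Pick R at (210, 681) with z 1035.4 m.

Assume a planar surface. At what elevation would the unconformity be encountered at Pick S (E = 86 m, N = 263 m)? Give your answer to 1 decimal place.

676.5 m

Let the plane be z = a·E + b·N + c.
Pick Q−Pick P: 165a + 207b = 295.8;  Pick R−Pick P: 73a + 272b = 224.8.
Solving gives a = 1.13957, b = 0.52063.
Then c = 810.6 − a·137 − b·409 = 441.54.
At (86, 263): z = 98.0 + 136.9 + 441.54 = 676.5 m.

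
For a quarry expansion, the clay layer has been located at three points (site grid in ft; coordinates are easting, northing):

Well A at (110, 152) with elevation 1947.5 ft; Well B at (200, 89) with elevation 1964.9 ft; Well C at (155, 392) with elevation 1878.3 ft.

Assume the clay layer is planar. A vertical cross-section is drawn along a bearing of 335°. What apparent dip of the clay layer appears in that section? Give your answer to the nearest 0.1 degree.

14.4°

Two edge vectors: Well A→Well B = (90, -63, 17.4), Well A→Well C = (45, 240, -69.2).
Normal n = (Well A→Well B) × (Well A→Well C) = (183.6, 7011, 24435).
So ∂z/∂easting = −n_x/n_z = −0.00751 and ∂z/∂northing = −n_y/n_z = −0.28692.
Unit vector along 335° is (sin 335°, cos 335°) = (-0.4226, 0.9063).
Slope in that direction = a·(-0.4226) + b·(0.9063) = −0.25687.
Apparent dip = arctan|0.25687| = 14.4° (true dip is 16.0°, so apparent ≤ true as expected).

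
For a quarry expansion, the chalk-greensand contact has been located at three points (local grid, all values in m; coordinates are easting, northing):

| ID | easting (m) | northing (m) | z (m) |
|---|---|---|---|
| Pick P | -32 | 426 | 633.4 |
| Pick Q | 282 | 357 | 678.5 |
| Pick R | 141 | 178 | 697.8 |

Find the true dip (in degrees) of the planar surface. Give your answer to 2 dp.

12.10°

Two edge vectors: Pick P→Pick Q = (314, -69, 45.1), Pick P→Pick R = (173, -248, 64.4).
Normal n = (Pick P→Pick Q) × (Pick P→Pick R) = (6741.2, -12419.3, -65935).
So ∂z/∂easting = −n_x/n_z = 0.10224 and ∂z/∂northing = −n_y/n_z = −0.18836.
Gradient magnitude |∇z| = √(a² + b²) = √(0.01045 + 0.03548) = 0.21432.
True dip = arctan(0.21432) = 12.10°, dipping toward NNW (azimuth ≈ 332°).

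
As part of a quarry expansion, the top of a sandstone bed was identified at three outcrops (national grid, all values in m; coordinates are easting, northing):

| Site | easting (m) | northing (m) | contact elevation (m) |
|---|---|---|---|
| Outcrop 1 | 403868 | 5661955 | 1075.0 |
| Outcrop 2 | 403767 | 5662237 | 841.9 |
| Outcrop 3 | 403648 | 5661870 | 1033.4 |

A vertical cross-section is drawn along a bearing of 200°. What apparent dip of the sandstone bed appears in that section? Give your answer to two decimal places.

25.35°

Two edge vectors: Outcrop 1→Outcrop 2 = (-101, 282, -233.1), Outcrop 1→Outcrop 3 = (-220, -85, -41.6).
Normal n = (Outcrop 1→Outcrop 2) × (Outcrop 1→Outcrop 3) = (-31544.7, 47080.4, 70625).
So ∂z/∂easting = −n_x/n_z = 0.44665 and ∂z/∂northing = −n_y/n_z = −0.66663.
Unit vector along 200° is (sin 200°, cos 200°) = (-0.3420, -0.9397).
Slope in that direction = a·(-0.3420) + b·(-0.9397) = 0.47366.
Apparent dip = arctan|0.47366| = 25.35° (true dip is 38.7°, so apparent ≤ true as expected).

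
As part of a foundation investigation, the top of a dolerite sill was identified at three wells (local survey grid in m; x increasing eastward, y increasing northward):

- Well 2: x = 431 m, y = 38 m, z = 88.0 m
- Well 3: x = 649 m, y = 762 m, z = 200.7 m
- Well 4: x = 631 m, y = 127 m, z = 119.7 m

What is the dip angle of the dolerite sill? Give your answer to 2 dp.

Two edge vectors: Well 2→Well 3 = (218, 724, 112.7), Well 2→Well 4 = (200, 89, 31.7).
Normal n = (Well 2→Well 3) × (Well 2→Well 4) = (12920.5, 15629.4, -125398).
So ∂z/∂x = −n_x/n_z = 0.10304 and ∂z/∂y = −n_y/n_z = 0.12464.
Gradient magnitude |∇z| = √(a² + b²) = √(0.01062 + 0.01553) = 0.16171.
True dip = arctan(0.16171) = 9.19°, dipping toward SW (azimuth ≈ 220°).

9.19°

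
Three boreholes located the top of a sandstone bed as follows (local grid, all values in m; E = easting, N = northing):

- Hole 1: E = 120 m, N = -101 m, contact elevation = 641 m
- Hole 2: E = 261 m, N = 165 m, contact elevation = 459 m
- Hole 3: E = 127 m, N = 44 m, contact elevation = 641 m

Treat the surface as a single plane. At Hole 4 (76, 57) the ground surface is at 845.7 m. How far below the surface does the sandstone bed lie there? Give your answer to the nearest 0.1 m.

131.4 m

Let the plane be z = a·E + b·N + c.
Hole 2−Hole 1: 141a + 266b = −182;  Hole 3−Hole 1: 7a + 145b = 0.
Solving gives a = −1.42012, b = 0.06856.
Then c = 641 − a·120 − b·-101 = 818.34.
At (76, 57): z_contact = −107.93 + 3.91 + 818.34 = 714.32 m.
Depth below ground = 845.7 − 714.32 = 131.4 m.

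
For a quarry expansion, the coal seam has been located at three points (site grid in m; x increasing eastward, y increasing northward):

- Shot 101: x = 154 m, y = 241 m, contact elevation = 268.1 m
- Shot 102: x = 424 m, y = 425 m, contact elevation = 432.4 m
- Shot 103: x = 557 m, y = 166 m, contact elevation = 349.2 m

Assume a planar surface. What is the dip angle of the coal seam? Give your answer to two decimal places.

28.86°

Two edge vectors: Shot 101→Shot 102 = (270, 184, 164.3), Shot 101→Shot 103 = (403, -75, 81.1).
Normal n = (Shot 101→Shot 102) × (Shot 101→Shot 103) = (27244.9, 44315.9, -94402).
So ∂z/∂x = −n_x/n_z = 0.28861 and ∂z/∂y = −n_y/n_z = 0.46944.
Gradient magnitude |∇z| = √(a² + b²) = √(0.08329 + 0.22037) = 0.55106.
True dip = arctan(0.55106) = 28.86°, dipping toward SSW (azimuth ≈ 212°).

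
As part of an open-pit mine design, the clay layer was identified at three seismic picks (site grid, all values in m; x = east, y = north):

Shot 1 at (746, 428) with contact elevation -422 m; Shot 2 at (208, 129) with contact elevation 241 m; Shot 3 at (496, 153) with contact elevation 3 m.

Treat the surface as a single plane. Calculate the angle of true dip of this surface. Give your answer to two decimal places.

48.84°

Two edge vectors: Shot 1→Shot 2 = (-538, -299, 663), Shot 1→Shot 3 = (-250, -275, 425).
Normal n = (Shot 1→Shot 2) × (Shot 1→Shot 3) = (55250, 62900, 73200).
So ∂z/∂x = −n_x/n_z = −0.75478 and ∂z/∂y = −n_y/n_z = −0.85929.
Gradient magnitude |∇z| = √(a² + b²) = √(0.56969 + 0.73838) = 1.14371.
True dip = arctan(1.14371) = 48.84°, dipping toward NE (azimuth ≈ 041°).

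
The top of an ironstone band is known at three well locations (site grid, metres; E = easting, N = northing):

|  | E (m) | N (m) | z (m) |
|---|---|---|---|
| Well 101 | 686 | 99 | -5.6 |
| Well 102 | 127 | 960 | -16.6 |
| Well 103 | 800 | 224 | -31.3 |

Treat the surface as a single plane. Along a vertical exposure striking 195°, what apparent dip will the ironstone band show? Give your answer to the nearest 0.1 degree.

6.9°

Let the plane be z = a·E + b·N + c.
Well 102−Well 101: −559a + 861b = −11;  Well 103−Well 101: 114a + 125b = −25.7.
Solving gives a = −0.12351, b = −0.09296.
Unit vector along 195° is (sin 195°, cos 195°) = (-0.2588, -0.9659).
Slope in that direction = a·(-0.2588) + b·(-0.9659) = 0.12176.
Apparent dip = arctan|0.12176| = 6.9° (true dip is 8.8°, so apparent ≤ true as expected).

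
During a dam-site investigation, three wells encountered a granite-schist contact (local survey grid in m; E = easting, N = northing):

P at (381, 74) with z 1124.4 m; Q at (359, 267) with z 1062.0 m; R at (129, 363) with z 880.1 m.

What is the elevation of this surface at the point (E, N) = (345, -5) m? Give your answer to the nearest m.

Let the plane be z = a·E + b·N + c.
Q−P: −22a + 193b = −62.4;  R−P: −252a + 289b = −244.3.
Solving gives a = 0.68869, b = −0.24481.
Then c = 1124.4 − a·381 − b·74 = 880.13.
At (345, -5): z = 237.6 + 1.2 + 880.13 = 1118.9 m.

1119 m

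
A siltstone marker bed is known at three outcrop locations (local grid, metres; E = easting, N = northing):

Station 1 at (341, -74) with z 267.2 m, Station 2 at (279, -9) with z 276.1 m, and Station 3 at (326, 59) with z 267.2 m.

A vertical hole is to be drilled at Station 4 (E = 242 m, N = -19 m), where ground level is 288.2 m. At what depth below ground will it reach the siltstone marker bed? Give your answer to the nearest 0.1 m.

Two edge vectors: Station 1→Station 2 = (-62, 65, 8.9), Station 1→Station 3 = (-15, 133, 0).
Normal n = (Station 1→Station 2) × (Station 1→Station 3) = (-1183.7, -133.5, -7271).
So ∂z/∂E = −n_x/n_z = −0.16280 and ∂z/∂N = −n_y/n_z = −0.01836.
Intercept c from Station 1: 267.2 + 55.51 − 1.36 = 321.36.
At (242, -19): z_contact = −39.40 + 0.35 + 321.36 = 282.31 m.
Depth below ground = 288.2 − 282.31 = 5.9 m.

5.9 m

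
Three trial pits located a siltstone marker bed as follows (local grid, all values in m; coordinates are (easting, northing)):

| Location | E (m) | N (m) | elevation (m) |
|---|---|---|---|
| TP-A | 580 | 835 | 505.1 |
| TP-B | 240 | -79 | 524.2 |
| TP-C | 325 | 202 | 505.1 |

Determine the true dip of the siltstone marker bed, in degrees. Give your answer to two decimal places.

Let the plane be z = a·E + b·N + c.
TP-B−TP-A: −340a − 914b = 19.1;  TP-C−TP-A: −255a − 633b = 0.
Solving gives a = 0.67733, b = −0.27286.
Gradient magnitude |∇z| = √(a² + b²) = √(0.45877 + 0.07445) = 0.73022.
True dip = arctan(0.73022) = 36.14°, dipping toward WNW (azimuth ≈ 292°).

36.14°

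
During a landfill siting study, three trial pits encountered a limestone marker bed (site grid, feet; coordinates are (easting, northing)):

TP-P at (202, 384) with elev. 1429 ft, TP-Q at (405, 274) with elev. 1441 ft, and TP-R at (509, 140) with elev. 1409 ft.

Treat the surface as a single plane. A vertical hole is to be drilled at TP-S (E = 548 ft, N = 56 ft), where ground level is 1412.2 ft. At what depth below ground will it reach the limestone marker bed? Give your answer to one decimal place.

31.8 ft

Two edge vectors: TP-P→TP-Q = (203, -110, 12), TP-P→TP-R = (307, -244, -20).
Normal n = (TP-P→TP-Q) × (TP-P→TP-R) = (5128, 7744, -15762).
So ∂z/∂E = −n_x/n_z = 0.32534 and ∂z/∂N = −n_y/n_z = 0.49131.
Intercept c from TP-P: 1429 − 65.72 − 188.66 = 1174.62.
At (548, 56): z_contact = 178.29 + 27.51 + 1174.62 = 1380.42 ft.
Depth below ground = 1412.2 − 1380.42 = 31.8 ft.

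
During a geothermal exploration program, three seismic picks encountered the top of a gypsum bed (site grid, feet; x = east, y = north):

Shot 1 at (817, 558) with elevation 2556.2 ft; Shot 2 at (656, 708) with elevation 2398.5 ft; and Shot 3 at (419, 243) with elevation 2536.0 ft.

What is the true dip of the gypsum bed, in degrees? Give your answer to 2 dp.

Let the plane be z = a·x + b·y + c.
Shot 2−Shot 1: −161a + 150b = −157.7;  Shot 3−Shot 1: −398a − 315b = −20.2.
Solving gives a = 0.47734, b = −0.53899.
Gradient magnitude |∇z| = √(a² + b²) = √(0.22785 + 0.29051) = 0.71997.
True dip = arctan(0.71997) = 35.75°, dipping toward NW (azimuth ≈ 318°).

35.75°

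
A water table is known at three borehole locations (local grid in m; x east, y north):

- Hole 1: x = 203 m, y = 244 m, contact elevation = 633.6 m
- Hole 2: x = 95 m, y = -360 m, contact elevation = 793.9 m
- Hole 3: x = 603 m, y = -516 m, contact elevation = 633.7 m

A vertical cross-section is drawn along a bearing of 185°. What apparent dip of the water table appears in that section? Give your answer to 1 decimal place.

Two edge vectors: Hole 1→Hole 2 = (-108, -604, 160.3), Hole 1→Hole 3 = (400, -760, 0.1).
Normal n = (Hole 1→Hole 2) × (Hole 1→Hole 3) = (121767.6, 64130.8, 323680).
So ∂z/∂x = −n_x/n_z = −0.37620 and ∂z/∂y = −n_y/n_z = −0.19813.
Unit vector along 185° is (sin 185°, cos 185°) = (-0.0872, -0.9962).
Slope in that direction = a·(-0.0872) + b·(-0.9962) = 0.23016.
Apparent dip = arctan|0.23016| = 13.0° (true dip is 23.0°, so apparent ≤ true as expected).

13.0°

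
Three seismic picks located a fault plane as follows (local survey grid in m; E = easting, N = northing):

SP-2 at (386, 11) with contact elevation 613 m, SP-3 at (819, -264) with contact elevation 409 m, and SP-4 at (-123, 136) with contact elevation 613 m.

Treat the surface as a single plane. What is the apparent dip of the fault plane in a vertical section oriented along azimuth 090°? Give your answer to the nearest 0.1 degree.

16.5°

Let the plane be z = a·E + b·N + c.
SP-3−SP-2: 433a − 275b = −204;  SP-4−SP-2: −509a + 125b = 0.
Solving gives a = 0.29703, b = 1.20950.
Unit vector along 090° is (sin 90°, cos 90°) = (1.0000, 0.0000).
Slope in that direction = a·(1.0000) + b·(0.0000) = 0.29703.
Apparent dip = arctan|0.29703| = 16.5° (true dip is 51.2°, so apparent ≤ true as expected).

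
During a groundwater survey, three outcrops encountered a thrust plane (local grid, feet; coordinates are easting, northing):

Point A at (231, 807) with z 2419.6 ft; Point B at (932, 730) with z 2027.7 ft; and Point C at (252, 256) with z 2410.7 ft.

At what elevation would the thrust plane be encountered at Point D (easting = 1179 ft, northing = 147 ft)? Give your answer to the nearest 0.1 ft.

1892.5 ft

Let the plane be z = a·easting + b·northing + c.
Point B−Point A: 701a − 77b = −391.9;  Point C−Point A: 21a − 551b = −8.9.
Solving gives a = −0.559627, b = −0.005176.
Then c = 2419.6 − a·231 − b·807 = 2553.05.
At (1179, 147): z = −659.8 − 0.8 + 2553.05 = 1892.5 ft.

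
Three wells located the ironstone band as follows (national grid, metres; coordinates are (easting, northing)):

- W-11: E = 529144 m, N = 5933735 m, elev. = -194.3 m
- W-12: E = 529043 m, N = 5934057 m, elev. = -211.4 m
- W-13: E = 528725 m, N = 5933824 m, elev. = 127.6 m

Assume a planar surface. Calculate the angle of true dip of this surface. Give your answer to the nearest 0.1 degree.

41.8°

Two edge vectors: W-11→W-12 = (-101, 322, -17.1), W-11→W-13 = (-419, 89, 321.9).
Normal n = (W-11→W-12) × (W-11→W-13) = (105173.7, 39676.8, 125929).
So ∂z/∂E = −n_x/n_z = −0.83518 and ∂z/∂N = −n_y/n_z = −0.31507.
Gradient magnitude |∇z| = √(a² + b²) = √(0.69753 + 0.09927) = 0.89264.
True dip = arctan(0.89264) = 41.8°, dipping toward ENE (azimuth ≈ 069°).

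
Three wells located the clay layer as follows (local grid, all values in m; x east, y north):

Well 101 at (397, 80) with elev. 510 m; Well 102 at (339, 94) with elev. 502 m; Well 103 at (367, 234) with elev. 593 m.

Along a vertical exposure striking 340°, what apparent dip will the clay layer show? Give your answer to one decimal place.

Let the plane be z = a·x + b·y + c.
Well 102−Well 101: −58a + 14b = −8;  Well 103−Well 101: −30a + 154b = 83.
Solving gives a = 0.28125, b = 0.59375.
Unit vector along 340° is (sin 340°, cos 340°) = (-0.3420, 0.9397).
Slope in that direction = a·(-0.3420) + b·(0.9397) = 0.46175.
Apparent dip = arctan|0.46175| = 24.8° (true dip is 33.3°, so apparent ≤ true as expected).

24.8°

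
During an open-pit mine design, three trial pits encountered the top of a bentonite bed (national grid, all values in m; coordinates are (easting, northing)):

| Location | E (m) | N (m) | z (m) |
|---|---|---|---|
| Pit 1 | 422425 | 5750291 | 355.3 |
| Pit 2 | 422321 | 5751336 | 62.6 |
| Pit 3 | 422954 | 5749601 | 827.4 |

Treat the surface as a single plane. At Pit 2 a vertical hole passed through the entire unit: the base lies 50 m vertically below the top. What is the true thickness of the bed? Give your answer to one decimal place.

Two edge vectors: Pit 1→Pit 2 = (-104, 1045, -292.7), Pit 1→Pit 3 = (529, -690, 472.1).
Normal n = (Pit 1→Pit 2) × (Pit 1→Pit 3) = (291381.5, -105739.9, -481045).
So ∂z/∂E = −n_x/n_z = 0.60573 and ∂z/∂N = −n_y/n_z = −0.21981.
|∇z| = √(a²+b²) = 0.64438, so dip δ = arctan(0.64438) = 32.80°.
True thickness = vertical thickness × cos δ = 50 × cos 32.80° = 42.0 m.

42.0 m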